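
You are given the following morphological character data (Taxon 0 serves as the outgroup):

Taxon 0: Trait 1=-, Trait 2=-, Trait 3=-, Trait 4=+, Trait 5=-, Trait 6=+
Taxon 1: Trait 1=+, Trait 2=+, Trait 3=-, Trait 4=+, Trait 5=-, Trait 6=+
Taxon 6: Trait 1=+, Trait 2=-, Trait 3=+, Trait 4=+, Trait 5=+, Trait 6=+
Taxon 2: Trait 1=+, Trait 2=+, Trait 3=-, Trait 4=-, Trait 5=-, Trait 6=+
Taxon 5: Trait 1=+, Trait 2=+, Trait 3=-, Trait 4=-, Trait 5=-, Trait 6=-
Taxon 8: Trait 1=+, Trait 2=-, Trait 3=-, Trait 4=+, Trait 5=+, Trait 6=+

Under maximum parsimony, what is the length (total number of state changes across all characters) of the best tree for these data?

Character polarity is set by the outgroup: the derived state is whichever differs from the outgroup's state, so for Trait 4, Trait 6 the derived state is '-', and for the remaining characters it is '+'.
Trait 1 (derived state '+') is shared by all ingroup taxa — unites the whole ingroup.
Trait 2 (derived state '+') is shared by Taxon 1, Taxon 2, and Taxon 5 — a synapomorphy uniting that clade.
Trait 3 (derived state '+') is unique to Taxon 6 (autapomorphy; uninformative for grouping).
Only Taxon 2 and Taxon 5 show the derived state '-' for Trait 4, supporting them as a clade.
Trait 5: derived state '+' in Taxon 6 and Taxon 8 only — synapomorphy for {Taxon 6, Taxon 8}.
Trait 6 (derived state '-') is unique to Taxon 5 (autapomorphy; uninformative for grouping).
Most parsimonious ingroup topology: ((Taxon 1,(Taxon 2,Taxon 5)),(Taxon 6,Taxon 8)).
Changes per character on this tree: Trait 1: 1; Trait 2: 1; Trait 3: 1; Trait 4: 1; Trait 5: 1; Trait 6: 1.
Total = 6.

6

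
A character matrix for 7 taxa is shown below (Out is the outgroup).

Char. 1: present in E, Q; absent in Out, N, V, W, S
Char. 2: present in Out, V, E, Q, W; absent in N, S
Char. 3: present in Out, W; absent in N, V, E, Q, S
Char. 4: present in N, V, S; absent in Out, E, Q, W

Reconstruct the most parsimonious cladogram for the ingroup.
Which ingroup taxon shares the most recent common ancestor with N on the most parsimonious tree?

S

Character polarity is set by the outgroup: the derived state is whichever differs from the outgroup's state, so for Char. 2, Char. 3 the derived state is 'absent', and for the remaining characters it is 'present'.
Only E and Q show the derived state 'present' for Char. 1, supporting them as a clade.
Only N and S show the derived state 'absent' for Char. 2, supporting them as a clade.
Char. 3: derived state 'absent' in E, N, Q, S, and V only — synapomorphy for {E, N, Q, S, V}.
Char. 4: derived state 'present' in N, S, and V only — synapomorphy for {N, S, V}.
Most parsimonious ingroup topology: ((((N,S),V),(E,Q)),W).
N and S form a cherry on this tree, so they are sister taxa.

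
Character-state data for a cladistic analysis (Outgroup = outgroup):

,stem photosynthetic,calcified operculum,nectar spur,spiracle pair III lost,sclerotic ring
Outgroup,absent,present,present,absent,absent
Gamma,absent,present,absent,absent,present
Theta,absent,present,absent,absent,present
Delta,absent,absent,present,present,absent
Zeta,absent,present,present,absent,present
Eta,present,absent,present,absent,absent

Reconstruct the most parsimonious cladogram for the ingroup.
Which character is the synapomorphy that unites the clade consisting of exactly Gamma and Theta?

nectar spur

Character polarity is set by the outgroup: the derived state is whichever differs from the outgroup's state, so for calcified operculum, nectar spur the derived state is 'absent', and for the remaining characters it is 'present'.
stem photosynthetic: derived state 'present' in Eta only — an autapomorphy, so it tells us nothing about relationships among taxa.
Only Delta and Eta show the derived state 'absent' for calcified operculum, supporting them as a clade.
nectar spur: derived state 'absent' in Gamma and Theta only — synapomorphy for {Gamma, Theta}.
spiracle pair III lost (derived state 'present') is unique to Delta (autapomorphy; uninformative for grouping).
sclerotic ring: derived state 'present' in Gamma, Theta, and Zeta only — synapomorphy for {Gamma, Theta, Zeta}.
Most parsimonious ingroup topology: (((Gamma,Theta),Zeta),(Delta,Eta)).
The clade {Gamma, Theta} is supported by nectar spur: its derived state 'absent' occurs in exactly those taxa and in no other taxon (including the outgroup).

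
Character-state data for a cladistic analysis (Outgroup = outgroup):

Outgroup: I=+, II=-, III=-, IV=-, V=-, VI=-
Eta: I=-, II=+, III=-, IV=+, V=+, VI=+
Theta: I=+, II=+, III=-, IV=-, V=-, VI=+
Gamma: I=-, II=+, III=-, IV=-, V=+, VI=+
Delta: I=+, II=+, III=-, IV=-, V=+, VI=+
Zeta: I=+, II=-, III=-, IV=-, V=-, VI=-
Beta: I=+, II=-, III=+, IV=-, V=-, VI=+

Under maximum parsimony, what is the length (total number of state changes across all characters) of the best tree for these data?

6

Character polarity is set by the outgroup: the derived state is whichever differs from the outgroup's state, so for I the derived state is '-', and for the remaining characters it is '+'.
I: derived state '-' in Eta and Gamma only — synapomorphy for {Eta, Gamma}.
Only Delta, Eta, Gamma, and Theta show the derived state '+' for II, supporting them as a clade.
III (derived state '+') is unique to Beta (autapomorphy; uninformative for grouping).
IV (derived state '+') is unique to Eta (autapomorphy; uninformative for grouping).
V (derived state '+') is shared by Delta, Eta, and Gamma — a synapomorphy uniting that clade.
VI: derived state '+' in Beta, Delta, Eta, Gamma, and Theta only — synapomorphy for {Beta, Delta, Eta, Gamma, Theta}.
Most parsimonious ingroup topology: (((((Eta,Gamma),Delta),Theta),Beta),Zeta).
Changes per character on this tree: I: 1; II: 1; III: 1; IV: 1; V: 1; VI: 1.
Total = 6.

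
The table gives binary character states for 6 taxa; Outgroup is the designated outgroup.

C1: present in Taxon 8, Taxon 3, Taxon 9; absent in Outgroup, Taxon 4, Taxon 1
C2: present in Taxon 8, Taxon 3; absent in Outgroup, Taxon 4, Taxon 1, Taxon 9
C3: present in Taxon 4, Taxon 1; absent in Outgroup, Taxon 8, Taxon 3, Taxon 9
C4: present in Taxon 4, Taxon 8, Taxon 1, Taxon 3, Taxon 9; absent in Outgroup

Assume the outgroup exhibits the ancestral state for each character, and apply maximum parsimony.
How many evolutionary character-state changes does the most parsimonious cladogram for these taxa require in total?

The outgroup has state 'absent' for every character, so 'present' is the derived state throughout.
Only Taxon 3, Taxon 8, and Taxon 9 show the derived state 'present' for C1, supporting them as a clade.
Only Taxon 3 and Taxon 8 show the derived state 'present' for C2, supporting them as a clade.
Only Taxon 1 and Taxon 4 show the derived state 'present' for C3, supporting them as a clade.
C4 (derived state 'present') is shared by all ingroup taxa — unites the whole ingroup.
Most parsimonious ingroup topology: ((Taxon 4,Taxon 1),((Taxon 8,Taxon 3),Taxon 9)).
Changes per character on this tree: C1: 1; C2: 1; C3: 1; C4: 1.
Total = 4.

4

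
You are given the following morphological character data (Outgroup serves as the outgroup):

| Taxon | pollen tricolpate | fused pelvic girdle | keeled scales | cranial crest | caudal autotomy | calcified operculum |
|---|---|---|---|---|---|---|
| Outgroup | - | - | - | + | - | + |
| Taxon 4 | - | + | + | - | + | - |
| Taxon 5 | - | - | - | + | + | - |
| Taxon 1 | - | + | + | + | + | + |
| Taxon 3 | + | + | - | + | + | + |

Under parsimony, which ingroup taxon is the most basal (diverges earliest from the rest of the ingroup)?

Taxon 5

Character polarity is set by the outgroup: the derived state is whichever differs from the outgroup's state, so for cranial crest, calcified operculum the derived state is '-', and for the remaining characters it is '+'.
pollen tricolpate: derived state '+' in Taxon 3 only — an autapomorphy, so it tells us nothing about relationships among taxa.
Only Taxon 1, Taxon 3, and Taxon 4 show the derived state '+' for fused pelvic girdle, supporting them as a clade.
keeled scales: derived state '+' in Taxon 1 and Taxon 4 only — synapomorphy for {Taxon 1, Taxon 4}.
cranial crest (derived state '-') is unique to Taxon 4 (autapomorphy; uninformative for grouping).
All ingroup taxa share the derived state '+' for caudal autotomy; it defines the ingroup but does not resolve relationships within it.
calcified operculum (state '-') occurs in Taxon 4 and Taxon 5 but conflicts with the nesting implied by the other characters — most parsimoniously interpreted as homoplasy.
Most parsimonious ingroup topology: (((Taxon 4,Taxon 1),Taxon 3),Taxon 5).
Taxon 5 is sister to the clade containing all other ingroup taxa, so it is the earliest-diverging (most basal) ingroup lineage.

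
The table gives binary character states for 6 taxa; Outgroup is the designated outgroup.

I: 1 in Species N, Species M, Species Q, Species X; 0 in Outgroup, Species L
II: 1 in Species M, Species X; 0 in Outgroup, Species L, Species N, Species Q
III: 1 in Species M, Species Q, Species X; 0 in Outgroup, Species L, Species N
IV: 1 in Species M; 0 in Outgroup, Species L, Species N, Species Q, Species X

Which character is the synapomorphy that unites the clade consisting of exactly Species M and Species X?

II

The outgroup has state '0' for every character, so '1' is the derived state throughout.
I: derived state '1' in Species M, Species N, Species Q, and Species X only — synapomorphy for {Species M, Species N, Species Q, Species X}.
II (derived state '1') is shared by Species M and Species X — a synapomorphy uniting that clade.
III: derived state '1' in Species M, Species Q, and Species X only — synapomorphy for {Species M, Species Q, Species X}.
IV: derived state '1' in Species M only — an autapomorphy, so it tells us nothing about relationships among taxa.
Most parsimonious ingroup topology: (Species L,(Species N,((Species M,Species X),Species Q))).
The clade {Species M, Species X} is supported by II: its derived state '1' occurs in exactly those taxa and in no other taxon (including the outgroup).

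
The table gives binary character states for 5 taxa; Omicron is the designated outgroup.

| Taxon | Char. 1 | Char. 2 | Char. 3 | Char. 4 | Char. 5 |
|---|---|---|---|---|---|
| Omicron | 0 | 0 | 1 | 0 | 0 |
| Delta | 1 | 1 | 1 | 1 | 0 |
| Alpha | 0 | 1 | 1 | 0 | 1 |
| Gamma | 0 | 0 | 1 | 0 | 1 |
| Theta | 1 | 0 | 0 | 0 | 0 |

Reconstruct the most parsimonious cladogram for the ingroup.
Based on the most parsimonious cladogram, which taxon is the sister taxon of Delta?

Theta

Character polarity is set by the outgroup: the derived state is whichever differs from the outgroup's state, so for Char. 3 the derived state is '0', and for the remaining characters it is '1'.
Char. 1 (derived state '1') is shared by Delta and Theta — a synapomorphy uniting that clade.
Char. 2 groups Alpha and Delta, which is incompatible with the clades supported by the remaining characters; treating it as convergent (homoplasy) costs fewer steps than any alternative tree.
Char. 3 (derived state '0') is unique to Theta (autapomorphy; uninformative for grouping).
Char. 4: derived state '1' in Delta only — an autapomorphy, so it tells us nothing about relationships among taxa.
Char. 5: derived state '1' in Alpha and Gamma only — synapomorphy for {Alpha, Gamma}.
Most parsimonious ingroup topology: ((Delta,Theta),(Alpha,Gamma)).
Delta and Theta form a cherry on this tree, so they are sister taxa.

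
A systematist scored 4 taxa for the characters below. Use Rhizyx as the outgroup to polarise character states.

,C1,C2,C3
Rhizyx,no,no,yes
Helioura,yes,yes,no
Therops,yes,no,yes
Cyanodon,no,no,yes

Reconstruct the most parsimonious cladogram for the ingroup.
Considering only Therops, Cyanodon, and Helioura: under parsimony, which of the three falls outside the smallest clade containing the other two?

Cyanodon

Character polarity is set by the outgroup: the derived state is whichever differs from the outgroup's state, so for C3 the derived state is 'no', and for the remaining characters it is 'yes'.
C1: derived state 'yes' in Helioura and Therops only — synapomorphy for {Helioura, Therops}.
C2: derived state 'yes' in Helioura only — an autapomorphy, so it tells us nothing about relationships among taxa.
C3: derived state 'no' in Helioura only — an autapomorphy, so it tells us nothing about relationships among taxa.
Most parsimonious ingroup topology: (Cyanodon,(Therops,Helioura)).
Therops and Helioura share a more recent common ancestor with each other than either does with Cyanodon, so Cyanodon is the least closely related of the three.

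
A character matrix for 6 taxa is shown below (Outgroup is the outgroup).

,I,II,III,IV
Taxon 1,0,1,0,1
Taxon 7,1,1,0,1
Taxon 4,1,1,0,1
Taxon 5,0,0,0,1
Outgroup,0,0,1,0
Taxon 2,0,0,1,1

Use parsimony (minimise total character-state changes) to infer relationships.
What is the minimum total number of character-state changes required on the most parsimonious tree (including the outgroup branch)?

4

Character polarity is set by the outgroup: the derived state is whichever differs from the outgroup's state, so for III the derived state is '0', and for the remaining characters it is '1'.
I: derived state '1' in Taxon 4 and Taxon 7 only — synapomorphy for {Taxon 4, Taxon 7}.
II: derived state '1' in Taxon 1, Taxon 4, and Taxon 7 only — synapomorphy for {Taxon 1, Taxon 4, Taxon 7}.
III (derived state '0') is shared by Taxon 1, Taxon 4, Taxon 5, and Taxon 7 — a synapomorphy uniting that clade.
IV (derived state '1') is shared by all ingroup taxa — unites the whole ingroup.
Most parsimonious ingroup topology: (Taxon 2,((Taxon 1,(Taxon 7,Taxon 4)),Taxon 5)).
Changes per character on this tree: I: 1; II: 1; III: 1; IV: 1.
Total = 4.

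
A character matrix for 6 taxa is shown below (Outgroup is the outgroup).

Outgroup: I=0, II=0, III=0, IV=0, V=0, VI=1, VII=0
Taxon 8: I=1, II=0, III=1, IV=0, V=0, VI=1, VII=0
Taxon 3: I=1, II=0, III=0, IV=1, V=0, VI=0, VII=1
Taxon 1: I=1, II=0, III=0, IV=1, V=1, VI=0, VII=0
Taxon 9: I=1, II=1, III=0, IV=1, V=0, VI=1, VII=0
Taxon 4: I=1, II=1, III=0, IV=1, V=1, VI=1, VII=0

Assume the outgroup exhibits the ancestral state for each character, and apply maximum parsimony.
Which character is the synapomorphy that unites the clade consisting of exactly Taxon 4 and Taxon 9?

Character polarity is set by the outgroup: the derived state is whichever differs from the outgroup's state, so for VI the derived state is '0', and for the remaining characters it is '1'.
I (derived state '1') is shared by all ingroup taxa — unites the whole ingroup.
II (derived state '1') is shared by Taxon 4 and Taxon 9 — a synapomorphy uniting that clade.
III: derived state '1' in Taxon 8 only — an autapomorphy, so it tells us nothing about relationships among taxa.
Only Taxon 1, Taxon 3, Taxon 4, and Taxon 9 show the derived state '1' for IV, supporting them as a clade.
V (state '1') occurs in Taxon 1 and Taxon 4 but conflicts with the nesting implied by the other characters — most parsimoniously interpreted as homoplasy.
Only Taxon 1 and Taxon 3 show the derived state '0' for VI, supporting them as a clade.
VII: derived state '1' in Taxon 3 only — an autapomorphy, so it tells us nothing about relationships among taxa.
Most parsimonious ingroup topology: (Taxon 8,((Taxon 3,Taxon 1),(Taxon 9,Taxon 4))).
The clade {Taxon 4, Taxon 9} is supported by II: its derived state '1' occurs in exactly those taxa and in no other taxon (including the outgroup).

II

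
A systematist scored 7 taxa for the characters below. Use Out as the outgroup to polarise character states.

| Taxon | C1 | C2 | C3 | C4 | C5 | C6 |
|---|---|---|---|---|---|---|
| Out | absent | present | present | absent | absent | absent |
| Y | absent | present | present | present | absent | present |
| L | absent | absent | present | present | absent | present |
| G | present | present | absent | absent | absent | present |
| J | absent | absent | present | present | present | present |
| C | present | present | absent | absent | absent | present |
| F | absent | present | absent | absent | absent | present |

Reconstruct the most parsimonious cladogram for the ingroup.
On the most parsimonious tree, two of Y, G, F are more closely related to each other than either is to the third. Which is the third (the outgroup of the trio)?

Y

Character polarity is set by the outgroup: the derived state is whichever differs from the outgroup's state, so for C2, C3 the derived state is 'absent', and for the remaining characters it is 'present'.
C1: derived state 'present' in C and G only — synapomorphy for {C, G}.
C2 (derived state 'absent') is shared by J and L — a synapomorphy uniting that clade.
Only C, F, and G show the derived state 'absent' for C3, supporting them as a clade.
C4 (derived state 'present') is shared by J, L, and Y — a synapomorphy uniting that clade.
C5 (derived state 'present') is unique to J (autapomorphy; uninformative for grouping).
All ingroup taxa share the derived state 'present' for C6; it defines the ingroup but does not resolve relationships within it.
Most parsimonious ingroup topology: ((Y,(L,J)),((G,C),F)).
F and G share a more recent common ancestor with each other than either does with Y, so Y is the least closely related of the three.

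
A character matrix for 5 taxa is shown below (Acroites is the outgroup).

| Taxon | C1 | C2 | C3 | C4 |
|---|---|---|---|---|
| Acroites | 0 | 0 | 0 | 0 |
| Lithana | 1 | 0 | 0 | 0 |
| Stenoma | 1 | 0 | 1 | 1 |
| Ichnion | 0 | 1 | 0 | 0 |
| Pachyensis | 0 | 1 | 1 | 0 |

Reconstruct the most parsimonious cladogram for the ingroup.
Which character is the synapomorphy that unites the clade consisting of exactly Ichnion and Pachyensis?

The outgroup has state '0' for every character, so '1' is the derived state throughout.
C1: derived state '1' in Lithana and Stenoma only — synapomorphy for {Lithana, Stenoma}.
C2: derived state '1' in Ichnion and Pachyensis only — synapomorphy for {Ichnion, Pachyensis}.
C3 groups Pachyensis and Stenoma, which is incompatible with the clades supported by the remaining characters; treating it as convergent (homoplasy) costs fewer steps than any alternative tree.
C4: derived state '1' in Stenoma only — an autapomorphy, so it tells us nothing about relationships among taxa.
Most parsimonious ingroup topology: ((Lithana,Stenoma),(Ichnion,Pachyensis)).
The clade {Ichnion, Pachyensis} is supported by C2: its derived state '1' occurs in exactly those taxa and in no other taxon (including the outgroup).

C2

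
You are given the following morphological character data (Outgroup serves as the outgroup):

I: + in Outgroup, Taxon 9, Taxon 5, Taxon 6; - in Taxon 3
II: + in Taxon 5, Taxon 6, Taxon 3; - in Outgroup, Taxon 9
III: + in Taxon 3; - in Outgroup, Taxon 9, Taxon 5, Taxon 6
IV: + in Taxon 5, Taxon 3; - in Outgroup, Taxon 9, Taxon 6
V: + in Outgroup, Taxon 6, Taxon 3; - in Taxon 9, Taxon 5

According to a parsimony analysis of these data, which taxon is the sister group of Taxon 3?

Taxon 5

Character polarity is set by the outgroup: the derived state is whichever differs from the outgroup's state, so for I, V the derived state is '-', and for the remaining characters it is '+'.
I: derived state '-' in Taxon 3 only — an autapomorphy, so it tells us nothing about relationships among taxa.
Only Taxon 3, Taxon 5, and Taxon 6 show the derived state '+' for II, supporting them as a clade.
III: derived state '+' in Taxon 3 only — an autapomorphy, so it tells us nothing about relationships among taxa.
IV (derived state '+') is shared by Taxon 3 and Taxon 5 — a synapomorphy uniting that clade.
V groups Taxon 5 and Taxon 9, which is incompatible with the clades supported by the remaining characters; treating it as convergent (homoplasy) costs fewer steps than any alternative tree.
Most parsimonious ingroup topology: (Taxon 9,((Taxon 5,Taxon 3),Taxon 6)).
Taxon 3 and Taxon 5 form a cherry on this tree, so they are sister taxa.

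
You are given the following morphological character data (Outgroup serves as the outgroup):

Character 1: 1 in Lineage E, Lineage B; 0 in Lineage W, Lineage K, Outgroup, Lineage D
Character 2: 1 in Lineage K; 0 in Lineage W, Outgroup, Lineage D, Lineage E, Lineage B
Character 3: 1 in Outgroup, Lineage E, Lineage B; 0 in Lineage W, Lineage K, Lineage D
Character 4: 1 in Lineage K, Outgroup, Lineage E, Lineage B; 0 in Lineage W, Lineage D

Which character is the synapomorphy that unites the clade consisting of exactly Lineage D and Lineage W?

Character 4

Character polarity is set by the outgroup: the derived state is whichever differs from the outgroup's state, so for Character 3, Character 4 the derived state is '0', and for the remaining characters it is '1'.
Character 1: derived state '1' in Lineage B and Lineage E only — synapomorphy for {Lineage B, Lineage E}.
Character 2: derived state '1' in Lineage K only — an autapomorphy, so it tells us nothing about relationships among taxa.
Character 3 (derived state '0') is shared by Lineage D, Lineage K, and Lineage W — a synapomorphy uniting that clade.
Character 4 (derived state '0') is shared by Lineage D and Lineage W — a synapomorphy uniting that clade.
Most parsimonious ingroup topology: (((Lineage W,Lineage D),Lineage K),(Lineage E,Lineage B)).
The clade {Lineage D, Lineage W} is supported by Character 4: its derived state '0' occurs in exactly those taxa and in no other taxon (including the outgroup).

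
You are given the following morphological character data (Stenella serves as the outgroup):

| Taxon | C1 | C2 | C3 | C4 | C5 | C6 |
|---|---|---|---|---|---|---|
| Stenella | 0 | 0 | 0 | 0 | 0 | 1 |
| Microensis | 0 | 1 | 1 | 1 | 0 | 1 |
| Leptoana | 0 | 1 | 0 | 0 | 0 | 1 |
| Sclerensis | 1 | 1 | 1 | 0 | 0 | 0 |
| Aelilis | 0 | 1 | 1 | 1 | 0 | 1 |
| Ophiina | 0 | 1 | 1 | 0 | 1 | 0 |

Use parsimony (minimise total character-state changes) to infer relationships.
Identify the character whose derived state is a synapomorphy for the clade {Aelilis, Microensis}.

C4

Character polarity is set by the outgroup: the derived state is whichever differs from the outgroup's state, so for C6 the derived state is '0', and for the remaining characters it is '1'.
C1 (derived state '1') is unique to Sclerensis (autapomorphy; uninformative for grouping).
C2 (derived state '1') is shared by all ingroup taxa — unites the whole ingroup.
C3: derived state '1' in Aelilis, Microensis, Ophiina, and Sclerensis only — synapomorphy for {Aelilis, Microensis, Ophiina, Sclerensis}.
C4 (derived state '1') is shared by Aelilis and Microensis — a synapomorphy uniting that clade.
C5: derived state '1' in Ophiina only — an autapomorphy, so it tells us nothing about relationships among taxa.
Only Ophiina and Sclerensis show the derived state '0' for C6, supporting them as a clade.
Most parsimonious ingroup topology: (((Microensis,Aelilis),(Sclerensis,Ophiina)),Leptoana).
The clade {Aelilis, Microensis} is supported by C4: its derived state '1' occurs in exactly those taxa and in no other taxon (including the outgroup).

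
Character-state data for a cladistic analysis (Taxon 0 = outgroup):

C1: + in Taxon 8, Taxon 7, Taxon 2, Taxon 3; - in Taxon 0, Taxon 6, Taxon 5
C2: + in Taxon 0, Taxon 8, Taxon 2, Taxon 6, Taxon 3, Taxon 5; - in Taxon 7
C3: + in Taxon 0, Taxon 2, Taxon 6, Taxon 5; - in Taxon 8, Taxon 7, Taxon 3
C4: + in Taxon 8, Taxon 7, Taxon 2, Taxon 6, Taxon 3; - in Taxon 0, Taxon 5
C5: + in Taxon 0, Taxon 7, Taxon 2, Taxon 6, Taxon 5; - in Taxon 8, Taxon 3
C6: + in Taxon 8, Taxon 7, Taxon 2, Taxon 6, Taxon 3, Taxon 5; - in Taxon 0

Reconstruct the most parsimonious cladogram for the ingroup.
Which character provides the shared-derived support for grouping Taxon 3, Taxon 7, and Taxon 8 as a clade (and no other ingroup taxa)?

C3

Character polarity is set by the outgroup: the derived state is whichever differs from the outgroup's state, so for C2, C3, C5 the derived state is '-', and for the remaining characters it is '+'.
Only Taxon 2, Taxon 3, Taxon 7, and Taxon 8 show the derived state '+' for C1, supporting them as a clade.
C2: derived state '-' in Taxon 7 only — an autapomorphy, so it tells us nothing about relationships among taxa.
Only Taxon 3, Taxon 7, and Taxon 8 show the derived state '-' for C3, supporting them as a clade.
C4 (derived state '+') is shared by Taxon 2, Taxon 3, Taxon 6, Taxon 7, and Taxon 8 — a synapomorphy uniting that clade.
C5: derived state '-' in Taxon 3 and Taxon 8 only — synapomorphy for {Taxon 3, Taxon 8}.
C6 (derived state '+') is shared by all ingroup taxa — unites the whole ingroup.
Most parsimonious ingroup topology: (((((Taxon 8,Taxon 3),Taxon 7),Taxon 2),Taxon 6),Taxon 5).
The clade {Taxon 3, Taxon 7, Taxon 8} is supported by C3: its derived state '-' occurs in exactly those taxa and in no other taxon (including the outgroup).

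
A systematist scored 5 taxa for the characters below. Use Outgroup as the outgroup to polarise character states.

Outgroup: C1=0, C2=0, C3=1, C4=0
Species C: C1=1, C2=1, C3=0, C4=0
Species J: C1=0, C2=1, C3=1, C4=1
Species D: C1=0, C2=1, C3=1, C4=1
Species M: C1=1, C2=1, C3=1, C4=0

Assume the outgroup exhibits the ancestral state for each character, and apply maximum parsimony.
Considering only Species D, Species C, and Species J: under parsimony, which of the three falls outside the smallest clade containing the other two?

Character polarity is set by the outgroup: the derived state is whichever differs from the outgroup's state, so for C3 the derived state is '0', and for the remaining characters it is '1'.
C1 (derived state '1') is shared by Species C and Species M — a synapomorphy uniting that clade.
All ingroup taxa share the derived state '1' for C2; it defines the ingroup but does not resolve relationships within it.
C3 (derived state '0') is unique to Species C (autapomorphy; uninformative for grouping).
C4 (derived state '1') is shared by Species D and Species J — a synapomorphy uniting that clade.
Most parsimonious ingroup topology: ((Species C,Species M),(Species J,Species D)).
Species J and Species D share a more recent common ancestor with each other than either does with Species C, so Species C is the least closely related of the three.

Species C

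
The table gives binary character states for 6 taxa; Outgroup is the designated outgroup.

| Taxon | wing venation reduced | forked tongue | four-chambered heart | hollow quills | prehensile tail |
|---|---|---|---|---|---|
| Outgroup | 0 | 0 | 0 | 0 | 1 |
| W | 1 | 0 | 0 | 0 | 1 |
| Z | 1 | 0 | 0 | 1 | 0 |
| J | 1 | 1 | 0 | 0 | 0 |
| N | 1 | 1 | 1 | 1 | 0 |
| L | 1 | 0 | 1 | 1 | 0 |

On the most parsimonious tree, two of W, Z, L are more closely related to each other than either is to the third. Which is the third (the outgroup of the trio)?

Character polarity is set by the outgroup: the derived state is whichever differs from the outgroup's state, so for prehensile tail the derived state is '0', and for the remaining characters it is '1'.
All ingroup taxa share the derived state '1' for wing venation reduced; it defines the ingroup but does not resolve relationships within it.
forked tongue (state '1') occurs in J and N but conflicts with the nesting implied by the other characters — most parsimoniously interpreted as homoplasy.
four-chambered heart: derived state '1' in L and N only — synapomorphy for {L, N}.
hollow quills (derived state '1') is shared by L, N, and Z — a synapomorphy uniting that clade.
prehensile tail: derived state '0' in J, L, N, and Z only — synapomorphy for {J, L, N, Z}.
Most parsimonious ingroup topology: (W,((Z,(N,L)),J)).
Z and L share a more recent common ancestor with each other than either does with W, so W is the least closely related of the three.

W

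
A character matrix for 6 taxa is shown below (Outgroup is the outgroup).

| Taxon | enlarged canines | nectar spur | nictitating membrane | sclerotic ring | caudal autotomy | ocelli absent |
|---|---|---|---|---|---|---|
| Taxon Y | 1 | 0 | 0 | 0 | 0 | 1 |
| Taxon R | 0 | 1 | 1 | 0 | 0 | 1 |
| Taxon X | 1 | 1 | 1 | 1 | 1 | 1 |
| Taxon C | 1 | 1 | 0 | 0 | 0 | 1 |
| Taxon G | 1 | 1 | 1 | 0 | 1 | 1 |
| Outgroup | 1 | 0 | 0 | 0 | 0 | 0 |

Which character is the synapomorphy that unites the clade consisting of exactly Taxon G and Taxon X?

Character polarity is set by the outgroup: the derived state is whichever differs from the outgroup's state, so for enlarged canines the derived state is '0', and for the remaining characters it is '1'.
enlarged canines (derived state '0') is unique to Taxon R (autapomorphy; uninformative for grouping).
nectar spur (derived state '1') is shared by Taxon C, Taxon G, Taxon R, and Taxon X — a synapomorphy uniting that clade.
nictitating membrane: derived state '1' in Taxon G, Taxon R, and Taxon X only — synapomorphy for {Taxon G, Taxon R, Taxon X}.
sclerotic ring: derived state '1' in Taxon X only — an autapomorphy, so it tells us nothing about relationships among taxa.
caudal autotomy (derived state '1') is shared by Taxon G and Taxon X — a synapomorphy uniting that clade.
All ingroup taxa share the derived state '1' for ocelli absent; it defines the ingroup but does not resolve relationships within it.
Most parsimonious ingroup topology: ((Taxon C,((Taxon G,Taxon X),Taxon R)),Taxon Y).
The clade {Taxon G, Taxon X} is supported by caudal autotomy: its derived state '1' occurs in exactly those taxa and in no other taxon (including the outgroup).

caudal autotomy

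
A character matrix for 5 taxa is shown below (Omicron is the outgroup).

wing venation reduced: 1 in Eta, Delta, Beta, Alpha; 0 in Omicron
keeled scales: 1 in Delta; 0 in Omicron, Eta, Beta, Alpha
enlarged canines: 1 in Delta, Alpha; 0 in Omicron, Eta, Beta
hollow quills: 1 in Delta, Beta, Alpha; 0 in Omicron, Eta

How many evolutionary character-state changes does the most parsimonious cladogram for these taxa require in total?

The outgroup has state '0' for every character, so '1' is the derived state throughout.
All ingroup taxa share the derived state '1' for wing venation reduced; it defines the ingroup but does not resolve relationships within it.
keeled scales: derived state '1' in Delta only — an autapomorphy, so it tells us nothing about relationships among taxa.
enlarged canines: derived state '1' in Alpha and Delta only — synapomorphy for {Alpha, Delta}.
hollow quills: derived state '1' in Alpha, Beta, and Delta only — synapomorphy for {Alpha, Beta, Delta}.
Most parsimonious ingroup topology: (Eta,((Delta,Alpha),Beta)).
Changes per character on this tree: wing venation reduced: 1; keeled scales: 1; enlarged canines: 1; hollow quills: 1.
Total = 4.

4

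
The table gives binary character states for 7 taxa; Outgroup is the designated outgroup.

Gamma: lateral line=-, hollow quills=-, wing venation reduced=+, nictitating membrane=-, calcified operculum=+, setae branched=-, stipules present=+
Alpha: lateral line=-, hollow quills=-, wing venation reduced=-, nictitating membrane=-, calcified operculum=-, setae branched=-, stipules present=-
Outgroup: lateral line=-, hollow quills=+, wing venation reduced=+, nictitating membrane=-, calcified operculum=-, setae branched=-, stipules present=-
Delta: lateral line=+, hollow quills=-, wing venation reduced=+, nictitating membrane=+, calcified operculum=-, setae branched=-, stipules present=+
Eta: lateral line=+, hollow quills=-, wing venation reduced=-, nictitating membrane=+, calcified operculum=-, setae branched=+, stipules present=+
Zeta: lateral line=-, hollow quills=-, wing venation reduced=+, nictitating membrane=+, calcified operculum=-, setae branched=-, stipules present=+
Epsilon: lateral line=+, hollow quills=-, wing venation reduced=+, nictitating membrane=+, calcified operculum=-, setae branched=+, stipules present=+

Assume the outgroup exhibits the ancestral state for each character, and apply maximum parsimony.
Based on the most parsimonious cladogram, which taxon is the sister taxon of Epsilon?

Character polarity is set by the outgroup: the derived state is whichever differs from the outgroup's state, so for hollow quills, wing venation reduced the derived state is '-', and for the remaining characters it is '+'.
lateral line (derived state '+') is shared by Delta, Epsilon, and Eta — a synapomorphy uniting that clade.
All ingroup taxa share the derived state '-' for hollow quills; it defines the ingroup but does not resolve relationships within it.
wing venation reduced groups Alpha and Eta, which is incompatible with the clades supported by the remaining characters; treating it as convergent (homoplasy) costs fewer steps than any alternative tree.
nictitating membrane: derived state '+' in Delta, Epsilon, Eta, and Zeta only — synapomorphy for {Delta, Epsilon, Eta, Zeta}.
calcified operculum (derived state '+') is unique to Gamma (autapomorphy; uninformative for grouping).
setae branched: derived state '+' in Epsilon and Eta only — synapomorphy for {Epsilon, Eta}.
stipules present (derived state '+') is shared by Delta, Epsilon, Eta, Gamma, and Zeta — a synapomorphy uniting that clade.
Most parsimonious ingroup topology: (((((Epsilon,Eta),Delta),Zeta),Gamma),Alpha).
Epsilon and Eta form a cherry on this tree, so they are sister taxa.

Eta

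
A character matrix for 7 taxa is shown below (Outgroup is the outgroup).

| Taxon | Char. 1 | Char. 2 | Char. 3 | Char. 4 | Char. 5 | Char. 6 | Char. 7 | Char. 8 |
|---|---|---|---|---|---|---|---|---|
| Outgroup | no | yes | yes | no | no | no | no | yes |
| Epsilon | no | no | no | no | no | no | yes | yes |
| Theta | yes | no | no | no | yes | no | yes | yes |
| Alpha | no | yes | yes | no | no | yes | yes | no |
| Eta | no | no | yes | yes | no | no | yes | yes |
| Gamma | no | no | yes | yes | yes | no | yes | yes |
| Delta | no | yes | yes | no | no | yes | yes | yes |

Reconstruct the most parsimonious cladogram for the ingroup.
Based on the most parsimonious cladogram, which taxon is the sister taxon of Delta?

Alpha

Character polarity is set by the outgroup: the derived state is whichever differs from the outgroup's state, so for Char. 2, Char. 3, Char. 8 the derived state is 'no', and for the remaining characters it is 'yes'.
Char. 1 (derived state 'yes') is unique to Theta (autapomorphy; uninformative for grouping).
Char. 2: derived state 'no' in Epsilon, Eta, Gamma, and Theta only — synapomorphy for {Epsilon, Eta, Gamma, Theta}.
Only Epsilon and Theta show the derived state 'no' for Char. 3, supporting them as a clade.
Only Eta and Gamma show the derived state 'yes' for Char. 4, supporting them as a clade.
Char. 5 (state 'yes') occurs in Gamma and Theta but conflicts with the nesting implied by the other characters — most parsimoniously interpreted as homoplasy.
Char. 6: derived state 'yes' in Alpha and Delta only — synapomorphy for {Alpha, Delta}.
Char. 7 (derived state 'yes') is shared by all ingroup taxa — unites the whole ingroup.
Char. 8 (derived state 'no') is unique to Alpha (autapomorphy; uninformative for grouping).
Most parsimonious ingroup topology: (((Epsilon,Theta),(Eta,Gamma)),(Alpha,Delta)).
Delta and Alpha form a cherry on this tree, so they are sister taxa.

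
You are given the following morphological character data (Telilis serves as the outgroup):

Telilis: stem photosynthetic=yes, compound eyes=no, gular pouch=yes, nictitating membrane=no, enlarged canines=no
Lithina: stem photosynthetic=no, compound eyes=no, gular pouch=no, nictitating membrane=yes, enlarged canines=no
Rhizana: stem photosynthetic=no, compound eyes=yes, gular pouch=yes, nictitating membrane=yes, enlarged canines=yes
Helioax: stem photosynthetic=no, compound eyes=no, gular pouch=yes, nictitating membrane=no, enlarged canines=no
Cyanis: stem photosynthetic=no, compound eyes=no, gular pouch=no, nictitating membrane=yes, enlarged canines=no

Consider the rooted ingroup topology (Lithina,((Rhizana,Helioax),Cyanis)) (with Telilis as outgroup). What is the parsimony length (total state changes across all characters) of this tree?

7

Map each character onto (Lithina,((Rhizana,Helioax),Cyanis)) (rooted by Telilis) and count the minimum state changes it requires (Fitch parsimony):
stem photosynthetic: 1; compound eyes: 1; gular pouch: 2; nictitating membrane: 2; enlarged canines: 1.
Total tree length = 7.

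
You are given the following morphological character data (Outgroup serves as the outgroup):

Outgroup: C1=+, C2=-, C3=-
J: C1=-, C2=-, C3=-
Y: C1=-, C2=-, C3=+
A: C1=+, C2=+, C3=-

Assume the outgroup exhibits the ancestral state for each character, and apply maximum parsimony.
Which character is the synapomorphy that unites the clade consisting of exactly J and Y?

C1

Character polarity is set by the outgroup: the derived state is whichever differs from the outgroup's state, so for C1 the derived state is '-', and for the remaining characters it is '+'.
C1 (derived state '-') is shared by J and Y — a synapomorphy uniting that clade.
C2: derived state '+' in A only — an autapomorphy, so it tells us nothing about relationships among taxa.
C3: derived state '+' in Y only — an autapomorphy, so it tells us nothing about relationships among taxa.
Most parsimonious ingroup topology: ((J,Y),A).
The clade {J, Y} is supported by C1: its derived state '-' occurs in exactly those taxa and in no other taxon (including the outgroup).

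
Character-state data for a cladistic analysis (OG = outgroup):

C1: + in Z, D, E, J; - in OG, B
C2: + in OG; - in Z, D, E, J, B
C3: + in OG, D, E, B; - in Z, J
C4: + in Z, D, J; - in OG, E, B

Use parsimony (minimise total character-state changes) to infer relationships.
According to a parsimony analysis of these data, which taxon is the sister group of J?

Character polarity is set by the outgroup: the derived state is whichever differs from the outgroup's state, so for C2, C3 the derived state is '-', and for the remaining characters it is '+'.
C1 (derived state '+') is shared by D, E, J, and Z — a synapomorphy uniting that clade.
All ingroup taxa share the derived state '-' for C2; it defines the ingroup but does not resolve relationships within it.
C3 (derived state '-') is shared by J and Z — a synapomorphy uniting that clade.
Only D, J, and Z show the derived state '+' for C4, supporting them as a clade.
Most parsimonious ingroup topology: ((((Z,J),D),E),B).
J and Z form a cherry on this tree, so they are sister taxa.

Z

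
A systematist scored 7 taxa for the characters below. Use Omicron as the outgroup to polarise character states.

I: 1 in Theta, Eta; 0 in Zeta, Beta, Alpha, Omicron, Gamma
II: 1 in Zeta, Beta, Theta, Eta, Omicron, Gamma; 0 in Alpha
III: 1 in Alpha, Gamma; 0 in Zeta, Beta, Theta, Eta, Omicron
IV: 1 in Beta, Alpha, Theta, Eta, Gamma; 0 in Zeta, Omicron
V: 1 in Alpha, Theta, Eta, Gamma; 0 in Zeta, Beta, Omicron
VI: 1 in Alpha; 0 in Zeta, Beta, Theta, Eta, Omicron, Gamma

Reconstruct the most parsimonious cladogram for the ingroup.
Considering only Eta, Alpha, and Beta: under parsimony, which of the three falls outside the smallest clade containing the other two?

Beta

Character polarity is set by the outgroup: the derived state is whichever differs from the outgroup's state, so for II the derived state is '0', and for the remaining characters it is '1'.
I: derived state '1' in Eta and Theta only — synapomorphy for {Eta, Theta}.
II (derived state '0') is unique to Alpha (autapomorphy; uninformative for grouping).
Only Alpha and Gamma show the derived state '1' for III, supporting them as a clade.
IV: derived state '1' in Alpha, Beta, Eta, Gamma, and Theta only — synapomorphy for {Alpha, Beta, Eta, Gamma, Theta}.
V: derived state '1' in Alpha, Eta, Gamma, and Theta only — synapomorphy for {Alpha, Eta, Gamma, Theta}.
VI (derived state '1') is unique to Alpha (autapomorphy; uninformative for grouping).
Most parsimonious ingroup topology: ((((Eta,Theta),(Alpha,Gamma)),Beta),Zeta).
Alpha and Eta share a more recent common ancestor with each other than either does with Beta, so Beta is the least closely related of the three.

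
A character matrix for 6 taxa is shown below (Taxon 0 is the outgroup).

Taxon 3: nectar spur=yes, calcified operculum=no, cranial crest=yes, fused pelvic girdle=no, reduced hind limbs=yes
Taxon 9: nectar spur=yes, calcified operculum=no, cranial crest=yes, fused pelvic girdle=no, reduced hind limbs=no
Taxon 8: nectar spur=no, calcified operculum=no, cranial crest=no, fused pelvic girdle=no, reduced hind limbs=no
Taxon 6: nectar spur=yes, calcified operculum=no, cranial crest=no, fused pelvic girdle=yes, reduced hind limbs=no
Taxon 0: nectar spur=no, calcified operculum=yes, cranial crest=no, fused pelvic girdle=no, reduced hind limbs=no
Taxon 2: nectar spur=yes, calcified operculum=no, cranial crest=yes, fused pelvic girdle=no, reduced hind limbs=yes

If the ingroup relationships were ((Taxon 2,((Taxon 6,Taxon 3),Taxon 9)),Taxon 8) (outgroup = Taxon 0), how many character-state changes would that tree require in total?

Map each character onto ((Taxon 2,((Taxon 6,Taxon 3),Taxon 9)),Taxon 8) (rooted by Taxon 0) and count the minimum state changes it requires (Fitch parsimony):
nectar spur: 1; calcified operculum: 1; cranial crest: 2; fused pelvic girdle: 1; reduced hind limbs: 2.
Total tree length = 7.

7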